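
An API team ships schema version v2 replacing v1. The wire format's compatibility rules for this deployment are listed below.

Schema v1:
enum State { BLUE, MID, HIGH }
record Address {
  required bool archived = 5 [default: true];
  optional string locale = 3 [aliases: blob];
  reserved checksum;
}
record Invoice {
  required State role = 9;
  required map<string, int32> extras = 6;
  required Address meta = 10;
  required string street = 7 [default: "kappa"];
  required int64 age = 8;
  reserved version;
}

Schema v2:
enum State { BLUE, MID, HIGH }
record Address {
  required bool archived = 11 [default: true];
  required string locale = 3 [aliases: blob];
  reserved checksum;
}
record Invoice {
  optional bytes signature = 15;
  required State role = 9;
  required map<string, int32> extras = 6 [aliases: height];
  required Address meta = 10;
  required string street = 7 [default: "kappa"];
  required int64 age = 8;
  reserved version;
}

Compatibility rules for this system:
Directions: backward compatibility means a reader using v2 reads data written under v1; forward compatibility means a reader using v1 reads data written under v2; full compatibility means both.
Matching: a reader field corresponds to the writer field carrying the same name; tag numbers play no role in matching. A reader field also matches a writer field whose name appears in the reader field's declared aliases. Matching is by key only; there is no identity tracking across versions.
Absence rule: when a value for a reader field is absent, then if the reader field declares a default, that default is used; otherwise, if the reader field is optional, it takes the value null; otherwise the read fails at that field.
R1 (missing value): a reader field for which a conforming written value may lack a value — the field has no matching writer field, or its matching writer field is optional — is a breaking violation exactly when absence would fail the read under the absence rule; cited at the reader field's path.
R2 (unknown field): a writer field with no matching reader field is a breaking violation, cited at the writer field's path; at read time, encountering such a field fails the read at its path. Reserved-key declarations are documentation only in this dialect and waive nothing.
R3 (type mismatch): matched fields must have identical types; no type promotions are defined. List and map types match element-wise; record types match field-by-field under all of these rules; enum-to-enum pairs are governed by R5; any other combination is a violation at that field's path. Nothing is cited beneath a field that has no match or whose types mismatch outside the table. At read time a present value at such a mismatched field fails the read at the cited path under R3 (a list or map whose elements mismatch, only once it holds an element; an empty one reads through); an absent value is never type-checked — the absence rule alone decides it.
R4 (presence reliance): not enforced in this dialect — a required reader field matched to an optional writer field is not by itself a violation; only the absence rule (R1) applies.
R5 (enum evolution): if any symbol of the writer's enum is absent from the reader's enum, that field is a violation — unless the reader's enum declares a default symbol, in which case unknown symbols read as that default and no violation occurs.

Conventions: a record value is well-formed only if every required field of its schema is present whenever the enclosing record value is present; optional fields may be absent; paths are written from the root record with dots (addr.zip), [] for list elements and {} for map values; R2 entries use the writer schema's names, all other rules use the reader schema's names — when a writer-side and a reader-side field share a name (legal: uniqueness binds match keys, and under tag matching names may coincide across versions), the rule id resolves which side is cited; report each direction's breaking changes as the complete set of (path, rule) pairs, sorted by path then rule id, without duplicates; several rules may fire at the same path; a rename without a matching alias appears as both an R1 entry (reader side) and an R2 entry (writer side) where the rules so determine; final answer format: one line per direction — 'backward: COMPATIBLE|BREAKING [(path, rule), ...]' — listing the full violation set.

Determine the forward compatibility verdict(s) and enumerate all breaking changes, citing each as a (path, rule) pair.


arrows below run writer -> reader for Invoice
forward on Invoice — v1 reading data written by v2:
  role: State -> State, writer required; from role
  extras: map<string, int32> -> map<string, int32>, writer required; from extras
  meta: Address -> Address, writer required; from meta
  street: string -> string, writer required; from street
  age: int64 -> int64, writer required; from age
  writer field signature has no reader counterpart
  meta.archived: bool -> bool, writer required; from meta.archived
  meta.locale: string -> string, writer required; from meta.locale
  violation R2 at signature
  => forward verdict for Invoice: BREAKING, 1 violation(s)
remaining Invoice differences; none change what is asked:
  field locale in record Address: optional changed to required -> fires only in the backward direction of Invoice, which is not asked here
  field archived in record Address: tag 5 changed to 11 -> triggers nothing under Invoice's printed rules — same verdict

forward: BREAKING [(signature, R2)]


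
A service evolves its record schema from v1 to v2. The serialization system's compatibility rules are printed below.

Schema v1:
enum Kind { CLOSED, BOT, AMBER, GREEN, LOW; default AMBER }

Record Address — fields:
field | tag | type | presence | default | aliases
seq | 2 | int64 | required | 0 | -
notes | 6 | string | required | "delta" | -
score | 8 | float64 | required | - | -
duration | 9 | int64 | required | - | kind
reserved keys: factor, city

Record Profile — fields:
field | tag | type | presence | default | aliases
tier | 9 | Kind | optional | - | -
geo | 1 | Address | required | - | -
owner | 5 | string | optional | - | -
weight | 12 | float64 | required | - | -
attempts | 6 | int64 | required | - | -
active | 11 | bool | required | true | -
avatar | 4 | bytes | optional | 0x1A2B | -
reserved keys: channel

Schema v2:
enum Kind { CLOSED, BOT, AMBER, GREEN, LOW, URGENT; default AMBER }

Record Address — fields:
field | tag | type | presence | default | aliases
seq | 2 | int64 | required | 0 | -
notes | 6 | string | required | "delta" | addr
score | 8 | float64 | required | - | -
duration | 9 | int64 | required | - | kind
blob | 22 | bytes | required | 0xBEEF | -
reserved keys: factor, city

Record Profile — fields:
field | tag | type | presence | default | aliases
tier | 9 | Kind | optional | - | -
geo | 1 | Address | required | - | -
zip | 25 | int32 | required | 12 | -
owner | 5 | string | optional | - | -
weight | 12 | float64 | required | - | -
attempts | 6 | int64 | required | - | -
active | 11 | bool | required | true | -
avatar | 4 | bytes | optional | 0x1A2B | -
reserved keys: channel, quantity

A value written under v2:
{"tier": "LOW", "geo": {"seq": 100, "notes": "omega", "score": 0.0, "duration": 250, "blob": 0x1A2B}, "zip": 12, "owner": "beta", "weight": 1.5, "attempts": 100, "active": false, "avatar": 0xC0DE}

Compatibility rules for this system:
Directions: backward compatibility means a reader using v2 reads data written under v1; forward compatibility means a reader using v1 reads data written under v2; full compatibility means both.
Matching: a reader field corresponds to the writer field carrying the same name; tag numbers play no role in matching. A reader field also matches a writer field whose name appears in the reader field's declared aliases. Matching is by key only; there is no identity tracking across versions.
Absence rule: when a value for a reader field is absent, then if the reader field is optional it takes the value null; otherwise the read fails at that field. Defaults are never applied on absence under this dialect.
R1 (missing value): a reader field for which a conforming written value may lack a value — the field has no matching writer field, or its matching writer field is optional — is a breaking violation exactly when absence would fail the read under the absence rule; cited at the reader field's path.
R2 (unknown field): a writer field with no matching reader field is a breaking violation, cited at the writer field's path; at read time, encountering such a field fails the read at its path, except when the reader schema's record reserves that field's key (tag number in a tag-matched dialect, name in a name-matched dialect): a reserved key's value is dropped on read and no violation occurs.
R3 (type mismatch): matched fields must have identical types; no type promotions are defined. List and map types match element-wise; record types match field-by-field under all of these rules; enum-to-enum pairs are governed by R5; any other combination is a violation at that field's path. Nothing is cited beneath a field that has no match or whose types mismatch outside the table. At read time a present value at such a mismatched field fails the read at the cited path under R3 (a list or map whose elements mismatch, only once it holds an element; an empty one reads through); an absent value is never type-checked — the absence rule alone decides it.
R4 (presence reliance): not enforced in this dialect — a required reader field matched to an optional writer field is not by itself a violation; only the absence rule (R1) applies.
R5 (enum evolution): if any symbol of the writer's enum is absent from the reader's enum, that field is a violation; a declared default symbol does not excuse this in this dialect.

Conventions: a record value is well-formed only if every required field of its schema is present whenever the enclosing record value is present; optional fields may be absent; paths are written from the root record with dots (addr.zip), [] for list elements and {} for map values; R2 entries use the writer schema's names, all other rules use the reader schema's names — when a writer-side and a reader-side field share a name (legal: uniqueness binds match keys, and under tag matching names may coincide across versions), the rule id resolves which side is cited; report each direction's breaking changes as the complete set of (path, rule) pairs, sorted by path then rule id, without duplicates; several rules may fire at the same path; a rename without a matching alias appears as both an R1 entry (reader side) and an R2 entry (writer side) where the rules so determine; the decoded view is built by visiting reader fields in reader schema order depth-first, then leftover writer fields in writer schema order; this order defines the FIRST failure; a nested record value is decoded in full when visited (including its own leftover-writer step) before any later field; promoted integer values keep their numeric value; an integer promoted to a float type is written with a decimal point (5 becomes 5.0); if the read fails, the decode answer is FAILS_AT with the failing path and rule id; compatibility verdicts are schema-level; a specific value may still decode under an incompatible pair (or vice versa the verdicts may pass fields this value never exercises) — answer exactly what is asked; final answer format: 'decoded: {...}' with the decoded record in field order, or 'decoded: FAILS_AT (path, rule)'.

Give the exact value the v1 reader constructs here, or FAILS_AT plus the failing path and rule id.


decoded: FAILS_AT (geo.blob, R2)

the writer's type comes first in each Profile pair
migrating the Profile value to v1:
  tier := "LOW"
  geo.seq := 100
  geo.notes := "omega"
  geo.score := 0.0
  geo.duration := 250
  read fails at geo.blob under R2 (unknown field)
  => FAILS_AT (geo.blob, R2)
the other Profile changes do not affect what is asked:
  enum Kind (field tier in record Profile): symbol URGENT added -> schema-level compatibility only; this Profile value's decode is unchanged
  added field zip to record Profile: required int32, tag 25, default 12 (in v2 it sits immediately before owner) -> schema-level compatibility only; this Profile value's decode is unchanged


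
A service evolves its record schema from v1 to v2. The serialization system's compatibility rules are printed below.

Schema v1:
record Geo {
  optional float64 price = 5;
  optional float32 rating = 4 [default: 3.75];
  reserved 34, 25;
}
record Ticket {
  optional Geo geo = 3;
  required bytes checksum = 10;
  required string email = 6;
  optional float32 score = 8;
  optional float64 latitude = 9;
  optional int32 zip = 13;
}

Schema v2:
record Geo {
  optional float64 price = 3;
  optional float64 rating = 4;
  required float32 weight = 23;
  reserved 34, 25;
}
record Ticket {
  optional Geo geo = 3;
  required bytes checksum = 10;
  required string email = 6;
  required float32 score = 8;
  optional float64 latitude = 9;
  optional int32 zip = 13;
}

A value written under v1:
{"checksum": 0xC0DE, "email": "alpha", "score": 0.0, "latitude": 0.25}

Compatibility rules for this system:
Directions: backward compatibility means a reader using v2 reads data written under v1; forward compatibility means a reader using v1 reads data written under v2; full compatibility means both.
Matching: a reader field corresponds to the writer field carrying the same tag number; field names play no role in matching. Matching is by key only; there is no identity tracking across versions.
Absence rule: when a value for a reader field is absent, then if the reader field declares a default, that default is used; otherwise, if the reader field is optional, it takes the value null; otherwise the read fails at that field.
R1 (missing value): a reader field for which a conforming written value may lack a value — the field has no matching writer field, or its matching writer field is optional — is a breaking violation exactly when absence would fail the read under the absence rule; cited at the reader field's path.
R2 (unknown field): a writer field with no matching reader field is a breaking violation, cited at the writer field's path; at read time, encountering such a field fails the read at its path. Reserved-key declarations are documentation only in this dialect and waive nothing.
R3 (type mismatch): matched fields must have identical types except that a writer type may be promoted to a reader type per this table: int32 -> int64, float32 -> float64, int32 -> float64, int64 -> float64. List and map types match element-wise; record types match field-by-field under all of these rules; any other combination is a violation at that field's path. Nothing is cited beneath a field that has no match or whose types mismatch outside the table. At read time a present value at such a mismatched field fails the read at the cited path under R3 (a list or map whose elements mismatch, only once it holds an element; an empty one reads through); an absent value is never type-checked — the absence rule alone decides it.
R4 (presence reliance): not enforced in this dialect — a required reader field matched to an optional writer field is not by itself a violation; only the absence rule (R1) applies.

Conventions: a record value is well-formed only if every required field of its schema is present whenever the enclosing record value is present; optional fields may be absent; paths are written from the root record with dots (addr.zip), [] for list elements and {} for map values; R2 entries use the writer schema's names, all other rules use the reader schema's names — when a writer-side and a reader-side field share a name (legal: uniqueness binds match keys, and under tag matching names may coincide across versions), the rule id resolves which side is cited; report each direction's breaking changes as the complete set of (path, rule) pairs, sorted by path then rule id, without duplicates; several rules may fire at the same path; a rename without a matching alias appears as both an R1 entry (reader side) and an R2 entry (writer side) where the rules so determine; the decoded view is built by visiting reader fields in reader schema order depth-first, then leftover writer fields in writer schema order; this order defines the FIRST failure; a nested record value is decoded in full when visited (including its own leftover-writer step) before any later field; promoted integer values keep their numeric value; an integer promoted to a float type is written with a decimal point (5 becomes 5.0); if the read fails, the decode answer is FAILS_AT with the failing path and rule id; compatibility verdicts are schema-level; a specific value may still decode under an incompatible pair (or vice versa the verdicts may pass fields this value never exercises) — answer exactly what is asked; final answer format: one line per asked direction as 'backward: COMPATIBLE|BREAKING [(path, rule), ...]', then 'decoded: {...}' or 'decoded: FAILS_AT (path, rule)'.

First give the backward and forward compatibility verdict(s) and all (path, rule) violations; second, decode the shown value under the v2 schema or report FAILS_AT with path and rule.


backward: BREAKING [(geo.price, R2), (geo.weight, R1), (score, R1)]; forward: BREAKING [(geo.price, R2), (geo.rating, R3), (geo.weight, R2)]; decoded: {"geo": null, "checksum": 0xC0DE, "email": "alpha", "score": 0.0, "latitude": 0.25, "zip": null}

arrows below run writer -> reader for Ticket
backward pass over Ticket, reader schema v2, writer schema v1:
  geo: Geo -> Geo, writer optional; from geo
  checksum: bytes -> bytes, writer required; from checksum
  email: string -> string, writer required; from email
  score: float32 -> float32, writer optional; from score
  latitude: float64 -> float64, writer optional; from latitude
  zip: int32 -> int32, writer optional; from zip
  geo.price: no writer match
  geo.rating: float32 -> float64, writer optional; from geo.rating
  geo.weight: no writer match
  writer field geo.price has no reader counterpart
  rule R2 violated at geo.price
  rule R1 violated at geo.weight
  rule R1 violated at score
  => 3 violation(s): backward is BREAKING for Ticket
forward pass over Ticket, reader schema v1, writer schema v2:
  geo: Geo -> Geo, writer optional; from geo
  checksum: bytes -> bytes, writer required; from checksum
  email: string -> string, writer required; from email
  score: float32 -> float32, writer required; from score
  latitude: float64 -> float64, writer optional; from latitude
  zip: int32 -> int32, writer optional; from zip
  geo.price: no writer match
  geo.rating: float64 -> float32, writer optional; from geo.rating
  writer field geo.price has no reader counterpart
  writer field geo.weight has no reader counterpart
  rule R2 violated at geo.price
  rule R3 violated at geo.rating
  rule R2 violated at geo.weight
  => 3 violation(s): forward is BREAKING for Ticket
decode walk for Ticket under reader schema v2:
  geo := null (not supplied -> null)
  checksum := 0xC0DE
  email := "alpha"
  score := 0.0
  latitude := 0.25
  zip := null (not supplied -> null)
  => decoded: {"geo": null, "checksum": 0xC0DE, "email": "alpha", "score": 0.0, "latitude": 0.25, "zip": null}


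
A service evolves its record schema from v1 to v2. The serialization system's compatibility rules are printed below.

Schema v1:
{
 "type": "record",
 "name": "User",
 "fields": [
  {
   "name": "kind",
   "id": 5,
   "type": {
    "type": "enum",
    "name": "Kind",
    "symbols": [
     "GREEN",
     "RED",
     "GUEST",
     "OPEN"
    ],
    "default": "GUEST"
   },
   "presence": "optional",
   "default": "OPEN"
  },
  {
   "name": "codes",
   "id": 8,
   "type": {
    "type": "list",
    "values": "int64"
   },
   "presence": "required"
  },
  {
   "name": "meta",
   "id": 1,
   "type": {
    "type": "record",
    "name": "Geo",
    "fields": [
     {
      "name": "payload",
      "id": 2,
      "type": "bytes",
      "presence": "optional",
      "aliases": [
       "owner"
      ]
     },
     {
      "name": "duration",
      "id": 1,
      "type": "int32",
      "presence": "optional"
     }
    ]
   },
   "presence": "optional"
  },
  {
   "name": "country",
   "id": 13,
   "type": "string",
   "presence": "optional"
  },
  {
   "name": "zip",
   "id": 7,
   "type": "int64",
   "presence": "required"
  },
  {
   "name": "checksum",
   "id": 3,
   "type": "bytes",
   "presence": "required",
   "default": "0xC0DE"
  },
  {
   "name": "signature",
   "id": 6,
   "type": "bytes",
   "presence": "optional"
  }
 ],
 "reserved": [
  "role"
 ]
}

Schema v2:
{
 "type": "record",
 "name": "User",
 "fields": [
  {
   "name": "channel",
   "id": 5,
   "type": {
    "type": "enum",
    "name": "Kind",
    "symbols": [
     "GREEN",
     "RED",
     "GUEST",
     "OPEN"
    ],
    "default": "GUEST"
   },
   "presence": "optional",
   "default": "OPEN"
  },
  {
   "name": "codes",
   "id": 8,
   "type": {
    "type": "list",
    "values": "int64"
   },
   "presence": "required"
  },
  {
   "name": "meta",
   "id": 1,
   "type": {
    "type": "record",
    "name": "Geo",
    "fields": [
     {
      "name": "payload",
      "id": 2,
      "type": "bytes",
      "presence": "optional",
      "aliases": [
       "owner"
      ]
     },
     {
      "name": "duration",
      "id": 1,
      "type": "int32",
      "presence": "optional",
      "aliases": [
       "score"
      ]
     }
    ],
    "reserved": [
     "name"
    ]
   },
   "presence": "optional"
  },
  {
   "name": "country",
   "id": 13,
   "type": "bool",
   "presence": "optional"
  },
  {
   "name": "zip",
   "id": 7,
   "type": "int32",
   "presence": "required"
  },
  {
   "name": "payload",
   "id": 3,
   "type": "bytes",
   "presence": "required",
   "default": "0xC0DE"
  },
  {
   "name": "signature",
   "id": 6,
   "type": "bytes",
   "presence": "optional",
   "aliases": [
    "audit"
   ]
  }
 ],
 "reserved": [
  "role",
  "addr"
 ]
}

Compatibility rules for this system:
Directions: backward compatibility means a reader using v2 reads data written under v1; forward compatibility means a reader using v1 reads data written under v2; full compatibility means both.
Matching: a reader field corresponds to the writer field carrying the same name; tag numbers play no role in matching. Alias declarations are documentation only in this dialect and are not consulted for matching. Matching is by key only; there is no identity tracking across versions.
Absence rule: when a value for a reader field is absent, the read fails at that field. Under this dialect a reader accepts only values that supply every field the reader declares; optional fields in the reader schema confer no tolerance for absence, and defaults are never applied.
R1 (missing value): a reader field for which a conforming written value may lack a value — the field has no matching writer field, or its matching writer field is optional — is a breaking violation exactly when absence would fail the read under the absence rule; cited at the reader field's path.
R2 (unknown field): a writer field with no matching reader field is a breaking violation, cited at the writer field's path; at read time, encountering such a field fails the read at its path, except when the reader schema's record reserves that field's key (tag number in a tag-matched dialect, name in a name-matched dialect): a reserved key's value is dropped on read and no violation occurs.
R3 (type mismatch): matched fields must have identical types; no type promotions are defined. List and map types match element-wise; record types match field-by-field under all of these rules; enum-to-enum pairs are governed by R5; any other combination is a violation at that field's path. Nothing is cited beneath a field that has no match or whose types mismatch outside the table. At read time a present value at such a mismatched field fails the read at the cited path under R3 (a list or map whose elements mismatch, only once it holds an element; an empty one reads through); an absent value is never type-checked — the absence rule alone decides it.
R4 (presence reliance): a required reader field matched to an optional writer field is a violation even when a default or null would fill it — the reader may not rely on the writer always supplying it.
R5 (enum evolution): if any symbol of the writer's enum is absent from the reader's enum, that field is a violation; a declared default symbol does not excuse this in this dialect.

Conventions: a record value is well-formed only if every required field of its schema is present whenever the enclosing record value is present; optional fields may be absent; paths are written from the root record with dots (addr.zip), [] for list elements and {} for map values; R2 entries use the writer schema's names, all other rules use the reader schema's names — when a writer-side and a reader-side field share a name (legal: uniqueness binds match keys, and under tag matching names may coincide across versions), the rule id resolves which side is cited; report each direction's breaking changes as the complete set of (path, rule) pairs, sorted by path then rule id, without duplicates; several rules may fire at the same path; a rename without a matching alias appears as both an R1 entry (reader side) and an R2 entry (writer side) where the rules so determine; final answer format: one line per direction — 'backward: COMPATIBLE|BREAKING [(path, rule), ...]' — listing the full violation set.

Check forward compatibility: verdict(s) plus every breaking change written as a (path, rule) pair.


each type pair in User: writer, then reader
forward for User (reader v1, writer v2):
  kind has no writer counterpart
  list<int64> -> list<int64>, writer required: codes aligns to codes
  Geo -> Geo, writer optional: meta aligns to meta
  bool -> string, writer optional: country aligns to country
  int32 -> int64, writer required: zip aligns to zip
  checksum has no writer counterpart
  bytes -> bytes, writer optional: signature aligns to signature
  channel (writer side), unknown to reader
  payload (writer side), unknown to reader
  bytes -> bytes, writer optional: meta.payload aligns to meta.payload
  int32 -> int32, writer optional: meta.duration aligns to meta.duration
  R2 fires at channel
  R1 fires at checksum
  R1 fires at country
  R3 fires at country
  R1 fires at kind
  R1 fires at meta
  R1 fires at meta.duration
  R1 fires at meta.payload
  R2 fires at payload
  R1 fires at signature
  R3 fires at zip
  => 11 violation(s): forward is BREAKING for User

forward: BREAKING [(channel, R2), (checksum, R1), (country, R1), (country, R3), (kind, R1), (meta, R1), (meta.duration, R1), (meta.payload, R1), (payload, R2), (signature, R1), (zip, R3)]


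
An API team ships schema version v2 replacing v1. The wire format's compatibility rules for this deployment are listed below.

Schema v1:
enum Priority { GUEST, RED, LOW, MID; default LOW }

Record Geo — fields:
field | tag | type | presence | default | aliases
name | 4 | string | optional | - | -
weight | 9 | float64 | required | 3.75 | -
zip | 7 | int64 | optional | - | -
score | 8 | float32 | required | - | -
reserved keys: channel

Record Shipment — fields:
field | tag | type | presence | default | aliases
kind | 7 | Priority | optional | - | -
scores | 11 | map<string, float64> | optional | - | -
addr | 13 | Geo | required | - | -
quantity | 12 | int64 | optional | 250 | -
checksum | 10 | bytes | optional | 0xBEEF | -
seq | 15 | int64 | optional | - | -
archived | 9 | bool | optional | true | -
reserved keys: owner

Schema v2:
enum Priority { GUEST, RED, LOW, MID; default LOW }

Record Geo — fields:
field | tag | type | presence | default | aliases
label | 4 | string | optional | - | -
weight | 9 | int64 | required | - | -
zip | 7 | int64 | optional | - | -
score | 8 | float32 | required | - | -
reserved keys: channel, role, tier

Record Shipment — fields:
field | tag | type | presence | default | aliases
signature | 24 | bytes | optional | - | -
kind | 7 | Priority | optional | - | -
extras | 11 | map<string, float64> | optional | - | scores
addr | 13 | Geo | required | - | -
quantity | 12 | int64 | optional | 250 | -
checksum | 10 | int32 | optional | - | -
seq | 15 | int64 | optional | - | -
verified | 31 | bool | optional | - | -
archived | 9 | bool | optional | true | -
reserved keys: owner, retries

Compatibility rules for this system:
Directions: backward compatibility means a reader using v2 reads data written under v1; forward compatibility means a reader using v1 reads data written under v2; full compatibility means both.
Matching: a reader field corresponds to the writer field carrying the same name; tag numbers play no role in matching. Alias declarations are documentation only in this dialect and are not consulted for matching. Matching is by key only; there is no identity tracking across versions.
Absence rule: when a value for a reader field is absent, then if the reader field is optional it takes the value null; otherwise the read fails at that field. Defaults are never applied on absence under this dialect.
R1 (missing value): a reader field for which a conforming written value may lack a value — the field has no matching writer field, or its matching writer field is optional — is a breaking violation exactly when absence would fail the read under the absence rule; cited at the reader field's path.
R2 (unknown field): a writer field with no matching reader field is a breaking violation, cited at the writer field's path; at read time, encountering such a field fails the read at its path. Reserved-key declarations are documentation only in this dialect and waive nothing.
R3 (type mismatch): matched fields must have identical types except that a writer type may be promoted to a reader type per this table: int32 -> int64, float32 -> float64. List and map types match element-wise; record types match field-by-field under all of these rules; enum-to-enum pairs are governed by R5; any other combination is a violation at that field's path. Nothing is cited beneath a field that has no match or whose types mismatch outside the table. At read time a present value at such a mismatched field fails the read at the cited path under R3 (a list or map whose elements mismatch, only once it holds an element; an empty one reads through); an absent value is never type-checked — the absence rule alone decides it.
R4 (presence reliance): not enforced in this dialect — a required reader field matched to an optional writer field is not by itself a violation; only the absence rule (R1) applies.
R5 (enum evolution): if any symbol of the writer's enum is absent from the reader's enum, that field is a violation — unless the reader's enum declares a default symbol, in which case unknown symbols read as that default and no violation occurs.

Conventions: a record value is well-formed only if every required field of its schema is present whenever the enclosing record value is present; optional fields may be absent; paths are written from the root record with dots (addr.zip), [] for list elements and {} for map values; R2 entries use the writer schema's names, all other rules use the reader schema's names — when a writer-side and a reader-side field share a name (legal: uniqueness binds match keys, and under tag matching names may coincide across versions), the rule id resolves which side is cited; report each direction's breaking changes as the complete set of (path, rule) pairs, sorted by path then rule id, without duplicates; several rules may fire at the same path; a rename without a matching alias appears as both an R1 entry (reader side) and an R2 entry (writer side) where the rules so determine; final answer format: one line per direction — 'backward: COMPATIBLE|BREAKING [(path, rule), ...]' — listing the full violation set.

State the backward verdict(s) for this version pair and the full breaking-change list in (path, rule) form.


arrows below run writer -> reader for Shipment
checking backward for Shipment: reader v2 against writer v1:
  signature: no writer match
  kind: Priority -> Priority, writer optional; from kind
  extras: no writer match
  addr: Geo -> Geo, writer required; from addr
  quantity: int64 -> int64, writer optional; from quantity
  checksum: bytes -> int32, writer optional; from checksum
  seq: int64 -> int64, writer optional; from seq
  verified: no writer match
  archived: bool -> bool, writer optional; from archived
  scores (writer side), unknown to reader
  addr.label: no writer match
  addr.weight: float64 -> int64, writer required; from addr.weight
  addr.zip: int64 -> int64, writer optional; from addr.zip
  addr.score: float32 -> float32, writer required; from addr.score
  addr.name (writer side), unknown to reader
  breaking: (addr.name, R2)
  breaking: (addr.weight, R3)
  breaking: (checksum, R3)
  breaking: (scores, R2)
  => 4 violation(s): backward is BREAKING for Shipment
checking off the Shipment differences that do not matter here:
  added field signature to record Shipment: optional bytes, tag 24 (in v2 it sits immediately before kind) -> fires only in the forward direction of Shipment, which is not asked here
  added field verified to record Shipment: optional bool, tag 31 (in v2 it sits immediately before archived) -> fires only in the forward direction of Shipment, which is not asked here

backward: BREAKING [(addr.name, R2), (addr.weight, R3), (checksum, R3), (scores, R2)]


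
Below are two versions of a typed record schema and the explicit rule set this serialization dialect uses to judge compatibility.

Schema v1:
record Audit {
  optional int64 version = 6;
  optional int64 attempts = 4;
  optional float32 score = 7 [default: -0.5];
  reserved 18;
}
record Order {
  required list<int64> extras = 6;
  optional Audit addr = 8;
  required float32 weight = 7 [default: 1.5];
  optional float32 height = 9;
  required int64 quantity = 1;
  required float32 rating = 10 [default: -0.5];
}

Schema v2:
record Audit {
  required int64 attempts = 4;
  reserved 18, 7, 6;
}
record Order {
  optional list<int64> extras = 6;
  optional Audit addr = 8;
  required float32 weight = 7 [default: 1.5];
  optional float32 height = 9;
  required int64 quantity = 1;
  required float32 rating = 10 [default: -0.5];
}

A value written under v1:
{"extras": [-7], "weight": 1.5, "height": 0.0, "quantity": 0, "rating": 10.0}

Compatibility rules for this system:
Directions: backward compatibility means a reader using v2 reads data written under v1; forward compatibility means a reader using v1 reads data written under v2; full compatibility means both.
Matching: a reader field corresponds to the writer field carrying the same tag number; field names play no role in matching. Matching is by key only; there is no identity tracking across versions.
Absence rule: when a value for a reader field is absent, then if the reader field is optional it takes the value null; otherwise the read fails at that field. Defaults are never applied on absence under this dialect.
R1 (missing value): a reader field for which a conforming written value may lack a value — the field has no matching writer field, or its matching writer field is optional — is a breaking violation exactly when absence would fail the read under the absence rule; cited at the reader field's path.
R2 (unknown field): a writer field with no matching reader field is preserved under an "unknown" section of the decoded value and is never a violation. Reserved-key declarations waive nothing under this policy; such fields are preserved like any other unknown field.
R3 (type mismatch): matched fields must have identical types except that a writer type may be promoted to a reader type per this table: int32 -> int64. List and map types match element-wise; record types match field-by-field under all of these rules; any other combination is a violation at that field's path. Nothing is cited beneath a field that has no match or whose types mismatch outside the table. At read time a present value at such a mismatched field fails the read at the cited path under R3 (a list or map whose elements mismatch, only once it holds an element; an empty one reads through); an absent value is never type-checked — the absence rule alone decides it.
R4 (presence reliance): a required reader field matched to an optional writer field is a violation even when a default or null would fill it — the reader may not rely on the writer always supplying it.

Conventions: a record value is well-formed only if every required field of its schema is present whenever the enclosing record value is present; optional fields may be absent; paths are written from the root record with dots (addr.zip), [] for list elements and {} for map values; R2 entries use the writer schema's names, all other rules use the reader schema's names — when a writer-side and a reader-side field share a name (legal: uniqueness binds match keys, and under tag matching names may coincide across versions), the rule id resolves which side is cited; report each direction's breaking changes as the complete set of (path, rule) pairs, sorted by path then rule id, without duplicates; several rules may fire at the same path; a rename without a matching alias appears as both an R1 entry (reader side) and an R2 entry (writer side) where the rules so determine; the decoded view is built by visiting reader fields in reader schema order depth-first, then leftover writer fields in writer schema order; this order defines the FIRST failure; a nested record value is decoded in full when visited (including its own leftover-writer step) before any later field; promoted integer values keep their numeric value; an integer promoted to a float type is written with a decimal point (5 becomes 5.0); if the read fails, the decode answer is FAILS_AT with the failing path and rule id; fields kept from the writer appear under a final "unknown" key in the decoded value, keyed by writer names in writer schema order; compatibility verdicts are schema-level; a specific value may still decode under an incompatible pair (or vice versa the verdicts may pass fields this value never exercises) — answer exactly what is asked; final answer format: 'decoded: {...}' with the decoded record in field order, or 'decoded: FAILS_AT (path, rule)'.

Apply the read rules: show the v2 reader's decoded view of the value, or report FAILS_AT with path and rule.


in Order below, arrows point writer -> reader
decode walk for Order under reader schema v2:
  extras := [-7]
  addr := null (not supplied -> null)
  weight := 1.5
  height := 0.0
  quantity := 0
  rating := 10.0
  => decoded: {"extras": [-7], "addr": null, "weight": 1.5, "height": 0.0, "quantity": 0, "rating": 10.0}
the other Order changes do not affect what is asked:
  field attempts in record Audit: optional changed to required -> changes Order's schema-level verdicts only — the decode of this value is the same
  removed field score from record Audit (its key 7 joins the reserved list) -> inert under this dialect — no rule fires on Order and the result does not move
  removed field version from record Audit (its key 6 joins the reserved list) -> inert under this dialect — no rule fires on Order and the result does not move
  field extras in record Order: required changed to optional -> changes Order's schema-level verdicts only — the decode of this value is the same

decoded: {"extras": [-7], "addr": null, "weight": 1.5, "height": 0.0, "quantity": 0, "rating": 10.0}


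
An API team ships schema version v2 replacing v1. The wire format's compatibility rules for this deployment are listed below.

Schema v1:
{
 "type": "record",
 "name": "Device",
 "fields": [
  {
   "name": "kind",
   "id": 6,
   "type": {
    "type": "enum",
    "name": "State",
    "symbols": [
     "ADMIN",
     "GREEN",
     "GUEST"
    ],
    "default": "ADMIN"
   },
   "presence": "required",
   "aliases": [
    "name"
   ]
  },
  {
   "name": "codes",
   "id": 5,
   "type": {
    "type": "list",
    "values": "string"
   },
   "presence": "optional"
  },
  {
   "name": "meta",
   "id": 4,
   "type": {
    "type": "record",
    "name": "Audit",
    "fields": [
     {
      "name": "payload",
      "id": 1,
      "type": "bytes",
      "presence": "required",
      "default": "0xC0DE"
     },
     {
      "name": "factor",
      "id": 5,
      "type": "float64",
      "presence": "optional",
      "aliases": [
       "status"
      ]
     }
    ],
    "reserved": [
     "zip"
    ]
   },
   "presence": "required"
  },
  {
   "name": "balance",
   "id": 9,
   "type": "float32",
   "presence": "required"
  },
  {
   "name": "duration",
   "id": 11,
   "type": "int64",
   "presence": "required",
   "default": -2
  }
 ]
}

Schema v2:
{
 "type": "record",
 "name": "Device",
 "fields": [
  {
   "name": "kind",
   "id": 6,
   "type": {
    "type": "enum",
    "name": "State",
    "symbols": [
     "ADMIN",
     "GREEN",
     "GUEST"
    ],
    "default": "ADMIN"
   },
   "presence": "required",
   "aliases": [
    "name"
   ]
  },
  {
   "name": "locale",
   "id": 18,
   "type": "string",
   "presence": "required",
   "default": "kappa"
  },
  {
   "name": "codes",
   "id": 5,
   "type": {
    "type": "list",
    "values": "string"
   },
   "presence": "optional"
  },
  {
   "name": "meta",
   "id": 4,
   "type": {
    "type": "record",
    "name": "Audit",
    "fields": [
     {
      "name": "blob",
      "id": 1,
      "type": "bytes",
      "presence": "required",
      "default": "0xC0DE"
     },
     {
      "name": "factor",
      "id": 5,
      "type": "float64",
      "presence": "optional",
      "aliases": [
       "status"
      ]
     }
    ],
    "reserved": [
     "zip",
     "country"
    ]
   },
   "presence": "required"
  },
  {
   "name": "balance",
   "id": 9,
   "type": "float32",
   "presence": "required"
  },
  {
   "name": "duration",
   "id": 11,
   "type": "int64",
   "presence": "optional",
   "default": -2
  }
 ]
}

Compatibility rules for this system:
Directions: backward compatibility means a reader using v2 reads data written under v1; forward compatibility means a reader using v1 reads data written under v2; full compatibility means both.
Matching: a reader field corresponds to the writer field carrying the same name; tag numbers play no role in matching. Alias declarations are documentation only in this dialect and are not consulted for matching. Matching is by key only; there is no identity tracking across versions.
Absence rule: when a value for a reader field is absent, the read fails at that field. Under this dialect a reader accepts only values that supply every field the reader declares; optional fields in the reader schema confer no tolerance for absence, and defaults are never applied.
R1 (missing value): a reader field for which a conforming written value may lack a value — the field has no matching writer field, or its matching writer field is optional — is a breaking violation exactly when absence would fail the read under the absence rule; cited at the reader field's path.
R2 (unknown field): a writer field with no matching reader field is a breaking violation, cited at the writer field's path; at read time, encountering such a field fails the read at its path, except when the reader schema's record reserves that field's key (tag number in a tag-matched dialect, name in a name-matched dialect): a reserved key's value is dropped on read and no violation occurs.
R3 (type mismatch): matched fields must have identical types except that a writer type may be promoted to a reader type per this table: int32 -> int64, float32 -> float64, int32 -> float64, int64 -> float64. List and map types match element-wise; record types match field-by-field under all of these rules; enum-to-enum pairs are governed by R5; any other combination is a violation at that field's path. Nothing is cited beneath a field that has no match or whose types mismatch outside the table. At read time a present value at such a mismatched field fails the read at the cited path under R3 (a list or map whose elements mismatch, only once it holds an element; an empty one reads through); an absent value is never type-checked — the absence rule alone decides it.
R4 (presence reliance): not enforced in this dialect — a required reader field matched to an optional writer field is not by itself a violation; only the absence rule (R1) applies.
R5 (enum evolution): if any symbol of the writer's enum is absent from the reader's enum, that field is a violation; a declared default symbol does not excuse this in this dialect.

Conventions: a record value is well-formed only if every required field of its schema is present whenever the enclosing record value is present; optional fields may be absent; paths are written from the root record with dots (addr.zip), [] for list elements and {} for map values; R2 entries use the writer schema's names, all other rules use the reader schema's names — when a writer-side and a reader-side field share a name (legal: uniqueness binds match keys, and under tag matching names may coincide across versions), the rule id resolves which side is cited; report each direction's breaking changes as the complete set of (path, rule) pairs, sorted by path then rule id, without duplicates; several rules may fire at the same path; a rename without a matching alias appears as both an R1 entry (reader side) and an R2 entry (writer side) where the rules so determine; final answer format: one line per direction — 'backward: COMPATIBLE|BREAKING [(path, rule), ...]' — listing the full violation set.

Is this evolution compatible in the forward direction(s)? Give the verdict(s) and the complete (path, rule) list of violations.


the writer's type comes first in each Device pair
forward for Device (reader v1, writer v2):
  writer required, State -> State: reader kind maps from writer kind
  writer optional, list<string> -> list<string>: reader codes maps from writer codes
  writer required, Audit -> Audit: reader meta maps from writer meta
  writer required, float32 -> float32: reader balance maps from writer balance
  writer optional, int64 -> int64: reader duration maps from writer duration
  writer field locale has no reader counterpart
  no writer field matches reader meta.payload
  writer optional, float64 -> float64: reader meta.factor maps from writer meta.factor
  writer field meta.blob has no reader counterpart
  rule R1 violated at codes
  rule R1 violated at duration
  rule R2 violated at locale
  rule R2 violated at meta.blob
  rule R1 violated at meta.factor
  rule R1 violated at meta.payload
  => 6 violation(s): forward is BREAKING for Device

forward: BREAKING [(codes, R1), (duration, R1), (locale, R2), (meta.blob, R2), (meta.factor, R1), (meta.payload, R1)]
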